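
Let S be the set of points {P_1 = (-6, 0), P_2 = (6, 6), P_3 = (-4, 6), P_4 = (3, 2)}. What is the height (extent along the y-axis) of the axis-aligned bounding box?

max y = 6, min y = 0, so height = 6.

6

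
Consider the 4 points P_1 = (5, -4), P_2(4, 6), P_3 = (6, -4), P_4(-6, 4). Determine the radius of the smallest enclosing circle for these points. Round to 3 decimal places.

7.211

The farthest pair is P_3–P_4 with squared distance 208. The circle on this segment as diameter has centre (0, 0) and r² = 208/4 = 52.
Check P_1: distance² to centre = 41 ≤ 52, so it lies inside.
All remaining points lie in this disk, and no smaller disk contains both endpoints, so this is the minimum enclosing circle.
r = √52 ≈ 7.211.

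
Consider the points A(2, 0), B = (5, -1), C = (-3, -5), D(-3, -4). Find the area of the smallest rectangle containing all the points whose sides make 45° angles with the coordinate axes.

30

In coordinates u = x + y, v = x − y the rectangle is axis-aligned; the map (x,y)→(u,v) scales areas by 2.
u-values: 2, 4, -8, -7; range = 4 − (-8) = 12.
v-values: 2, 6, 2, 1; range = 6 − 1 = 5.
Area = (12 × 5) / 2 = 30.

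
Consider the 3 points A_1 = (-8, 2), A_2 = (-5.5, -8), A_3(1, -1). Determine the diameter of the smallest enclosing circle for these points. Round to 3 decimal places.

11.323

Side lengths²: A_1A_2² = 106.25, A_1A_3² = 90, A_2A_3² = 91.25.
Since A_1A_2² = 106.25 < 91.25 + 90 = 181.25, the triangle is acute, so the smallest enclosing circle is the circumcircle.
Circumcentre = (-197/44, -107/44), r² = 31025/968.
Diameter = 2r = 2√(31025/968) ≈ 11.323.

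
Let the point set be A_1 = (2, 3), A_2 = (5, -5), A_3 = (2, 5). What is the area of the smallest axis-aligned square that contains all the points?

The bounding box has width 3 and height 10.
An axis-aligned square enclosing the set must have side ≥ max(width, height).
So the minimum side is max(3, 10) = 10.
Area = 10² = 100.

100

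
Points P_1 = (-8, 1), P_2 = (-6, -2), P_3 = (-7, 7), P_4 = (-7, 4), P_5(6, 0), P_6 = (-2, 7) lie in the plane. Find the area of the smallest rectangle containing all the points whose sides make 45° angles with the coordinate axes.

140

In coordinates u = x + y, v = x − y the rectangle is axis-aligned; the map (x,y)→(u,v) scales areas by 2.
u-values: -7, -8, 0, -3, 6, 5; range = 6 − (-8) = 14.
v-values: -9, -4, -14, -11, 6, -9; range = 6 − (-14) = 20.
Area = (14 × 20) / 2 = 140.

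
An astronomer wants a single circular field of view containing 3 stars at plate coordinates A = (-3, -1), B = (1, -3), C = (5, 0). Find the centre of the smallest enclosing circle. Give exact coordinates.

Side lengths²: AB² = 20, AC² = 65, BC² = 25.
Since AC² = 65 ≥ 25 + 20 = 45, the angle opposite AC is not acute, so the smallest enclosing circle has AC as diameter.
Centre = midpoint of AC = (1, -0.5), r² = 65/4 = 16.25.
Centre = (1, -0.5).

(1, -0.5)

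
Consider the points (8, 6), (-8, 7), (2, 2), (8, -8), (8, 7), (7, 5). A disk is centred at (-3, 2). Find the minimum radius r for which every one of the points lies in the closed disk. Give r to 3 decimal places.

The required radius is the distance from (-3, 2) to the farthest point.
Squared distances: 137, 50, 25, 221, 146, 109.
Maximum is 221, attained at (8, -8).
r = √221 ≈ 14.866.

14.866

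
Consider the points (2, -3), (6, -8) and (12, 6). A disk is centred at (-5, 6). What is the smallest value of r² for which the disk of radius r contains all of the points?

317

The required radius is the distance from (-5, 6) to the farthest point.
Squared distances: 130, 317, 289.
Maximum is 317, attained at (6, -8).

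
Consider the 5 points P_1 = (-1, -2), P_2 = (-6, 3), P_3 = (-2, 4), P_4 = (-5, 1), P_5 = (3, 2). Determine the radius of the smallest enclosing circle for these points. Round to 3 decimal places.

By Welzl's lemma the MEC is supported by two points (diametrically opposite) or three points (on a circumcircle).
The farthest pair is P_2–P_5 with squared distance 82. The circle on this segment as diameter has centre (-1.5, 2.5) and r² = 82/4 = 20.5.
Check P_1: distance² to centre = 20.5 ≤ 20.5, so it lies inside.
All remaining points lie in this disk, and no smaller disk contains both endpoints, so this is the minimum enclosing circle.
r = √(20.5) ≈ 4.528.

4.528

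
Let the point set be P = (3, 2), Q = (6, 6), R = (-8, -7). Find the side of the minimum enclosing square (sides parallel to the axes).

The bounding box has width 14 and height 13.
An axis-aligned square enclosing the set must have side ≥ max(width, height).
So the minimum side is max(14, 13) = 14.

14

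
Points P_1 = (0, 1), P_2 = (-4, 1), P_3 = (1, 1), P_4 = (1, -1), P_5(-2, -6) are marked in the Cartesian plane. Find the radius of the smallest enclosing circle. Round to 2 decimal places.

3.96

By Welzl's lemma the MEC is supported by two points (diametrically opposite) or three points (on a circumcircle).
The minimum enclosing circle is determined by three boundary points: P_2, P_3, P_5.
Their circumcentre is (-1.5, -29/14) with r² = 1537/98.
The farthest remaining point P_1 is at distance² 1145/98 ≤ 1537/98.
r = √(1537/98) ≈ 3.96.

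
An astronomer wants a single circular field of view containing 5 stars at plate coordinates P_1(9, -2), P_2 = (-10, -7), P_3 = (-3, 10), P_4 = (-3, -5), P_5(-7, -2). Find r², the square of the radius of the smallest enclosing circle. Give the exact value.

32617/288

By Welzl's lemma the MEC is supported by two points (diametrically opposite) or three points (on a circumcircle).
The minimum enclosing circle is determined by three boundary points: P_1, P_2, P_3.
Their circumcentre is (-37/24, -13/24) with r² = 32617/288.
The farthest remaining point P_5 is at distance² 9193/288 ≤ 32617/288.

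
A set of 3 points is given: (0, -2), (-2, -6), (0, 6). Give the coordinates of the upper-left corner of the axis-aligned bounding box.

x-range [-2, 0], y-range [-6, 6].
The upper-left corner is (-2, 6).

(-2, 6)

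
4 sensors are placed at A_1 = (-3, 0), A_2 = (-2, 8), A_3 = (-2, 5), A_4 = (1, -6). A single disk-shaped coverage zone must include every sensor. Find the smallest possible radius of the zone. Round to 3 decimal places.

The farthest pair is A_2–A_4 with squared distance 205. The circle on this segment as diameter has centre (-0.5, 1) and r² = 205/4 = 51.25.
Check A_1: distance² to centre = 7.25 ≤ 51.25, so it lies inside.
All remaining points lie in this disk, and no smaller disk contains both endpoints, so this is the minimum enclosing circle.
r = √(51.25) ≈ 7.159.

7.159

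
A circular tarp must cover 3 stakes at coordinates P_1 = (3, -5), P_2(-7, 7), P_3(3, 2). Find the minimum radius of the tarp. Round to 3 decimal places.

7.810

Side lengths²: P_1P_2² = 244, P_1P_3² = 49, P_2P_3² = 125.
Since P_1P_2² = 244 ≥ 125 + 49 = 174, the angle opposite P_1P_2 is not acute, so the smallest enclosing circle has P_1P_2 as diameter.
Centre = midpoint of P_1P_2 = (-2, 1), r² = 244/4 = 61.
r = √61 ≈ 7.810.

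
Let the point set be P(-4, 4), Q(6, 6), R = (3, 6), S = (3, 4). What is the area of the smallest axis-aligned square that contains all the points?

100

The bounding box has width 10 and height 2.
An axis-aligned square enclosing the set must have side ≥ max(width, height).
So the minimum side is max(10, 2) = 10.
Area = 10² = 100.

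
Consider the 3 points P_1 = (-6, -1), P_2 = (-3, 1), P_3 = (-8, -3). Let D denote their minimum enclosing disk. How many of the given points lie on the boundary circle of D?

2

Side lengths²: P_1P_2² = 13, P_1P_3² = 8, P_2P_3² = 41.
Since P_2P_3² = 41 ≥ 13 + 8 = 21, the angle opposite P_2P_3 is not acute, so the smallest enclosing circle has P_2P_3 as diameter.
Centre = midpoint of P_2P_3 = (-5.5, -1), r² = 41/4 = 10.25.
The points at distance exactly r from the centre are P_2, P_3 — 2 points.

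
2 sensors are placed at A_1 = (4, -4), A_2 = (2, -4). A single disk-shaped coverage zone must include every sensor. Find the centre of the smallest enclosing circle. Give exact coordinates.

The smallest circle enclosing two points has them as diameter endpoints.
Centre = midpoint = (3, -4); r² = |A_1A_2|²/4 = 4/4 = 1.
Centre = (3, -4).

(3, -4)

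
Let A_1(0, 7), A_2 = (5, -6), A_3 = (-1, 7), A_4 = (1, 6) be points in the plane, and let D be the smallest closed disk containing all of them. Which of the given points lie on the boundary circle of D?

The farthest pair is A_2–A_3 with squared distance 205. The circle on this segment as diameter has centre (2, 0.5) and r² = 205/4 = 51.25.
Check A_1: distance² to centre = 46.25 ≤ 51.25, so it lies inside.
All remaining points lie in this disk, and no smaller disk contains both endpoints, so this is the minimum enclosing circle.
The points at distance exactly r from the centre are A_2, A_3 — 2 points.

A_2, A_3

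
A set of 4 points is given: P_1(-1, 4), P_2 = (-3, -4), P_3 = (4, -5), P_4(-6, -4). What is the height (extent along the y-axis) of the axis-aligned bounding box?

max y = 4, min y = -5, so height = 9.

9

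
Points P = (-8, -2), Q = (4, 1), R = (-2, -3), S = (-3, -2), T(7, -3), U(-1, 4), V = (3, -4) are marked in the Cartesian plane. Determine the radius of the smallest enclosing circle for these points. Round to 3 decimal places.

By Welzl's lemma the MEC is supported by two points (diametrically opposite) or three points (on a circumcircle).
The farthest pair is P–T with squared distance 226. The circle on this segment as diameter has centre (-0.5, -2.5) and r² = 226/4 = 56.5.
Check Q: distance² to centre = 32.5 ≤ 56.5, so it lies inside.
All remaining points lie in this disk, and no smaller disk contains both endpoints, so this is the minimum enclosing circle.
r = √(56.5) ≈ 7.517.

7.517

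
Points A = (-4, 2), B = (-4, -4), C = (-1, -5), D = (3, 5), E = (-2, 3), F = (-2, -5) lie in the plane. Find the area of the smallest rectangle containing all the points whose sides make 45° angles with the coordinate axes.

In coordinates u = x + y, v = x − y the rectangle is axis-aligned; the map (x,y)→(u,v) scales areas by 2.
u-values: -2, -8, -6, 8, 1, -7; range = 8 − (-8) = 16.
v-values: -6, 0, 4, -2, -5, 3; range = 4 − (-6) = 10.
Area = (16 × 10) / 2 = 80.

80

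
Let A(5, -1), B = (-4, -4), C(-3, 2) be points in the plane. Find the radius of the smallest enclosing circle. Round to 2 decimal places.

4.83

Side lengths²: AB² = 90, AC² = 73, BC² = 37.
Since AB² = 90 < 73 + 37 = 110, the triangle is acute, so the smallest enclosing circle is the circumcircle.
Circumcentre = (7/34, -55/34), r² = 13505/578.
r = √(13505/578) ≈ 4.83.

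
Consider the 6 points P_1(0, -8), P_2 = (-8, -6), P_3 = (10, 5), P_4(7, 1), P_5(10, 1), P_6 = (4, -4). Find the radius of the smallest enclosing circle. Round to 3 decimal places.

10.548

A smallest enclosing disk is always determined by at most three of the input points on its boundary.
The farthest pair is P_2–P_3 with squared distance 445. The circle on this segment as diameter has centre (1, -0.5) and r² = 445/4 = 111.25.
Check P_1: distance² to centre = 57.25 ≤ 111.25, so it lies inside.
All remaining points lie in this disk, and no smaller disk contains both endpoints, so this is the minimum enclosing circle.
r = √(111.25) ≈ 10.548.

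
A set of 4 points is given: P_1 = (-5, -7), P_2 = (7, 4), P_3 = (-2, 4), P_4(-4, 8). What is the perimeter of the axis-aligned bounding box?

Width = max x − min x = 7 − (-5) = 12.
Height = max y − min y = 8 − (-7) = 15.
Perimeter = 2(12 + 15) = 54.

54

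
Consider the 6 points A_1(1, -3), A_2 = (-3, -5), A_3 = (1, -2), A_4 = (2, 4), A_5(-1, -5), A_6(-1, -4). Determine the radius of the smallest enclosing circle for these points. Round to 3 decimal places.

By Welzl's lemma the MEC is supported by two points (diametrically opposite) or three points (on a circumcircle).
The farthest pair is A_2–A_4 with squared distance 106. The circle on this segment as diameter has centre (-0.5, -0.5) and r² = 106/4 = 26.5.
Check A_1: distance² to centre = 8.5 ≤ 26.5, so it lies inside.
All remaining points lie in this disk, and no smaller disk contains both endpoints, so this is the minimum enclosing circle.
r = √(26.5) ≈ 5.148.

5.148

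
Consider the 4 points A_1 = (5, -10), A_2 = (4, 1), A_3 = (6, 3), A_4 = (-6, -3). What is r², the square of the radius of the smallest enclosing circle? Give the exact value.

57.8

The minimum enclosing circle is determined by three boundary points: A_1, A_3, A_4.
Their circumcentre is (1.6, -3.2) with r² = 57.8.
The farthest remaining point A_2 is at distance² 23.4 ≤ 57.8.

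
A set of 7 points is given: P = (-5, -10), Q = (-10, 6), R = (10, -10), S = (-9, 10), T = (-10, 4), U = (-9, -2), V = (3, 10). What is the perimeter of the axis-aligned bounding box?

80

Width = max x − min x = 10 − (-10) = 20.
Height = max y − min y = 10 − (-10) = 20.
Perimeter = 2(20 + 20) = 80.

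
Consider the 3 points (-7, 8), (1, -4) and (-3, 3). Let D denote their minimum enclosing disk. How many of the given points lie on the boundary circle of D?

Call the three points A, B, C in the order given.
Side lengths²: AB² = 208, AC² = 41, BC² = 65.
Since AB² = 208 ≥ 65 + 41 = 106, the angle opposite AB is not acute, so the smallest enclosing circle has AB as diameter.
Centre = midpoint of AB = (-3, 2), r² = 208/4 = 52.
The points at distance exactly r from the centre are (-7, 8), (1, -4) — 2 points.

2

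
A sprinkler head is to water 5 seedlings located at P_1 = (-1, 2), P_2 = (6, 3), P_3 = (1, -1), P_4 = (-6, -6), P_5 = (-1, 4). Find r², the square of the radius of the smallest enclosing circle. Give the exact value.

By Welzl's lemma the MEC is supported by two points (diametrically opposite) or three points (on a circumcircle).
The farthest pair is P_2–P_4 with squared distance 225. The circle on this segment as diameter has centre (0, -1.5) and r² = 225/4 = 56.25.
Check P_1: distance² to centre = 13.25 ≤ 56.25, so it lies inside.
All remaining points lie in this disk, and no smaller disk contains both endpoints, so this is the minimum enclosing circle.

56.25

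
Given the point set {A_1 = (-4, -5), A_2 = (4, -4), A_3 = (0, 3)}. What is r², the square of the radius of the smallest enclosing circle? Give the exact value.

Side lengths²: A_1A_2² = 65, A_1A_3² = 80, A_2A_3² = 65.
Since A_1A_3² = 80 < 65 + 65 = 130, the triangle is acute, so the smallest enclosing circle is the circumcircle.
Circumcentre = (-1/3, -11/6), r² = 845/36.

845/36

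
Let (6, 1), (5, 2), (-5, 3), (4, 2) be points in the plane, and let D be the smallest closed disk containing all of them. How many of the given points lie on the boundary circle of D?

2

The minimum enclosing circle of a finite set is fixed by two of the points (as a diameter) or three (as a circumcircle).
The farthest pair is (6, 1)–(-5, 3) with squared distance 125. The circle on this segment as diameter has centre (0.5, 2) and r² = 125/4 = 31.25.
Check (5, 2): distance² to centre = 20.25 ≤ 31.25, so it lies inside.
All remaining points lie in this disk, and no smaller disk contains both endpoints, so this is the minimum enclosing circle.
The points at distance exactly r from the centre are (6, 1), (-5, 3) — 2 points.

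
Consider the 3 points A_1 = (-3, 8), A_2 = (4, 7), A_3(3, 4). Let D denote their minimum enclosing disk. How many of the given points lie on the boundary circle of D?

3

Side lengths²: A_1A_2² = 50, A_1A_3² = 52, A_2A_3² = 10.
Since A_1A_3² = 52 < 50 + 10 = 60, the triangle is acute, so the smallest enclosing circle is the circumcircle.
Circumcentre = (4/11, 72/11), r² = 1625/121.
The points at distance exactly r from the centre are A_1, A_2, A_3 — 3 points.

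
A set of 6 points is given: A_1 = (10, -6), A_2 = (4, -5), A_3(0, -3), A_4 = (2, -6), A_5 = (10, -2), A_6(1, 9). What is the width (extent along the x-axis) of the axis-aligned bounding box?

max x = 10, min x = 0, so width = 10.

10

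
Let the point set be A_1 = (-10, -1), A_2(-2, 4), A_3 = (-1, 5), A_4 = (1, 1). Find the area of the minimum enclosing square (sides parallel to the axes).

The bounding box has width 11 and height 6.
An axis-aligned square enclosing the set must have side ≥ max(width, height).
So the minimum side is max(11, 6) = 11.
Area = 11² = 121.

121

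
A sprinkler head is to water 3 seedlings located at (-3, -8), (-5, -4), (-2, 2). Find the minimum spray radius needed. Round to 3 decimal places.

5.025

Call the three points A, B, C in the order given.
Side lengths²: AB² = 20, AC² = 101, BC² = 45.
Since AC² = 101 ≥ 45 + 20 = 65, the angle opposite AC is not acute, so the smallest enclosing circle has AC as diameter.
Centre = midpoint of AC = (-2.5, -3), r² = 101/4 = 25.25.
r = √(25.25) ≈ 5.025.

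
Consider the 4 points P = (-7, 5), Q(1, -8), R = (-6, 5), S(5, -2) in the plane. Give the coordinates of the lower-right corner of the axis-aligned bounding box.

(5, -8)

x-range [-7, 5], y-range [-8, 5].
The lower-right corner is (5, -8).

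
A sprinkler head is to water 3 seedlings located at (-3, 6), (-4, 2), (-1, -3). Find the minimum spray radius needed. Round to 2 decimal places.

Call the three points A, B, C in the order given.
Side lengths²: AB² = 17, AC² = 85, BC² = 34.
Since AC² = 85 ≥ 34 + 17 = 51, the angle opposite AC is not acute, so the smallest enclosing circle has AC as diameter.
Centre = midpoint of AC = (-2, 1.5), r² = 85/4 = 21.25.
r = √(21.25) ≈ 4.61.

4.61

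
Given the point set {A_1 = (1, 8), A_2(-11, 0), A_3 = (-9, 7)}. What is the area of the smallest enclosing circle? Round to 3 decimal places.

163.363

Side lengths²: A_1A_2² = 208, A_1A_3² = 101, A_2A_3² = 53.
Since A_1A_2² = 208 ≥ 101 + 53 = 154, the angle opposite A_1A_2 is not acute, so the smallest enclosing circle has A_1A_2 as diameter.
Centre = midpoint of A_1A_2 = (-5, 4), r² = 208/4 = 52.
Area = π·r² = π·52 ≈ 163.363.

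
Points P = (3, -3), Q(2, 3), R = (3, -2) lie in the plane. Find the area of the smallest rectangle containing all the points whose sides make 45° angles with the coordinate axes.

17.5

In coordinates u = x + y, v = x − y the rectangle is axis-aligned; the map (x,y)→(u,v) scales areas by 2.
u-values: 0, 5, 1; range = 5 − 0 = 5.
v-values: 6, -1, 5; range = 6 − (-1) = 7.
Area = (5 × 7) / 2 = 17.5.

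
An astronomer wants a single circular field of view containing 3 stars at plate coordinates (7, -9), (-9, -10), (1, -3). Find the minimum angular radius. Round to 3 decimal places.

8.016

Call the three points A, B, C in the order given.
Side lengths²: AB² = 257, AC² = 72, BC² = 149.
Since AB² = 257 ≥ 149 + 72 = 221, the angle opposite AB is not acute, so the smallest enclosing circle has AB as diameter.
Centre = midpoint of AB = (-1, -9.5), r² = 257/4 = 64.25.
r = √(64.25) ≈ 8.016.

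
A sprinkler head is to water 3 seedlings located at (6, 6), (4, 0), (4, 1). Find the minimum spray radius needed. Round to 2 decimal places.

Call the three points A, B, C in the order given.
Side lengths²: AB² = 40, AC² = 29, BC² = 1.
Since AB² = 40 ≥ 29 + 1 = 30, the angle opposite AB is not acute, so the smallest enclosing circle has AB as diameter.
Centre = midpoint of AB = (5, 3), r² = 40/4 = 10.
r = √10 ≈ 3.16.

3.16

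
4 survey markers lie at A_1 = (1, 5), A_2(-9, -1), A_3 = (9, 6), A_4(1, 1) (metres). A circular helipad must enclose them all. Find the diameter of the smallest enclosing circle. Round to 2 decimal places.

19.31

The farthest pair is A_2–A_3 with squared distance 373. The circle on this segment as diameter has centre (0, 2.5) and r² = 373/4 = 93.25.
Check A_1: distance² to centre = 7.25 ≤ 93.25, so it lies inside.
All remaining points lie in this disk, and no smaller disk contains both endpoints, so this is the minimum enclosing circle.
Diameter = 2r = 2√(93.25) ≈ 19.31.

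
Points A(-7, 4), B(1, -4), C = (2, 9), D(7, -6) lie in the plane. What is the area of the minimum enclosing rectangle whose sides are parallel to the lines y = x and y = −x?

168

In coordinates u = x + y, v = x − y the rectangle is axis-aligned; the map (x,y)→(u,v) scales areas by 2.
u-values: -3, -3, 11, 1; range = 11 − (-3) = 14.
v-values: -11, 5, -7, 13; range = 13 − (-11) = 24.
Area = (14 × 24) / 2 = 168.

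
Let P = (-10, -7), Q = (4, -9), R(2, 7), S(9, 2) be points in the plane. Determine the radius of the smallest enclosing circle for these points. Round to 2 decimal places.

By Welzl's lemma the MEC is supported by two points (diametrically opposite) or three points (on a circumcircle).
The farthest pair is P–S with squared distance 442. The circle on this segment as diameter has centre (-0.5, -2.5) and r² = 442/4 = 110.5.
Check Q: distance² to centre = 62.5 ≤ 110.5, so it lies inside.
All remaining points lie in this disk, and no smaller disk contains both endpoints, so this is the minimum enclosing circle.
r = √(110.5) ≈ 10.51.

10.51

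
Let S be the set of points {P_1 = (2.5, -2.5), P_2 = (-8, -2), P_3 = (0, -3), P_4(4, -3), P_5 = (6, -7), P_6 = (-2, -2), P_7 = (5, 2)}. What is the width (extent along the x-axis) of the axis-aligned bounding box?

max x = 6, min x = -8, so width = 14.

14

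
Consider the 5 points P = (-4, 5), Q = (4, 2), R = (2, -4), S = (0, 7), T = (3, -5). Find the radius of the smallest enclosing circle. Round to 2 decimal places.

6.25

By Welzl's lemma the MEC is supported by two points (diametrically opposite) or three points (on a circumcircle).
The minimum enclosing circle is determined by three boundary points: P, S, T.
Their circumcentre is (11/18, 7/9) with r² = 12665/324.
The farthest remaining point R is at distance² 8021/324 ≤ 12665/324.
r = √(12665/324) ≈ 6.25.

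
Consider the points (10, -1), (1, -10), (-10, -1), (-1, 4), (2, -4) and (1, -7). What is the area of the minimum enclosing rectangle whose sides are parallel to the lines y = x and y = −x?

200

In coordinates u = x + y, v = x − y the rectangle is axis-aligned; the map (x,y)→(u,v) scales areas by 2.
u-values: 9, -9, -11, 3, -2, -6; range = 9 − (-11) = 20.
v-values: 11, 11, -9, -5, 6, 8; range = 11 − (-9) = 20.
Area = (20 × 20) / 2 = 200.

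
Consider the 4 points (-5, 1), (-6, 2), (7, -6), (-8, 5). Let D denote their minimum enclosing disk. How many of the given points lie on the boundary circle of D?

The minimum enclosing circle of a finite set is fixed by two of the points (as a diameter) or three (as a circumcircle).
The farthest pair is (7, -6)–(-8, 5) with squared distance 346. The circle on this segment as diameter has centre (-0.5, -0.5) and r² = 346/4 = 86.5.
Check (-5, 1): distance² to centre = 22.5 ≤ 86.5, so it lies inside.
All remaining points lie in this disk, and no smaller disk contains both endpoints, so this is the minimum enclosing circle.
The points at distance exactly r from the centre are (7, -6), (-8, 5) — 2 points.

2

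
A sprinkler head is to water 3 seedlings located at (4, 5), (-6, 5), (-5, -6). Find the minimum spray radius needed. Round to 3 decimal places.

7.136

Call the three points A, B, C in the order given.
Side lengths²: AB² = 100, AC² = 202, BC² = 122.
Since AC² = 202 < 122 + 100 = 222, the triangle is acute, so the smallest enclosing circle is the circumcircle.
Circumcentre = (-1, -1/11), r² = 6161/121.
r = √(6161/121) ≈ 7.136.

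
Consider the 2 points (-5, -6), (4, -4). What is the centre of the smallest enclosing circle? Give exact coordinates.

(-0.5, -5)

The smallest circle enclosing two points has them as diameter endpoints.
Centre = midpoint = (-0.5, -5); r² = |(-5, -6)−(4, -4)|²/4 = 85/4 = 21.25.
Centre = (-0.5, -5).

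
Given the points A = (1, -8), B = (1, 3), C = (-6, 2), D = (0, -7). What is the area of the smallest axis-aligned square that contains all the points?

The bounding box has width 7 and height 11.
An axis-aligned square enclosing the set must have side ≥ max(width, height).
So the minimum side is max(7, 11) = 11.
Area = 11² = 121.

121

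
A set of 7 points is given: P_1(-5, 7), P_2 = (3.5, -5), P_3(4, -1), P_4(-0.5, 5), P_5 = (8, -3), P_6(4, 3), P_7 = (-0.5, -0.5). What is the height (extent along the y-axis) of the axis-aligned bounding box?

12

max y = 7, min y = -5, so height = 12.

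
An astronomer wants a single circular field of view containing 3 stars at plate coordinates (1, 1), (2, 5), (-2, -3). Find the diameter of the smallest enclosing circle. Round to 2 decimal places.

Call the three points A, B, C in the order given.
Side lengths²: AB² = 17, AC² = 25, BC² = 80.
Since BC² = 80 ≥ 25 + 17 = 42, the angle opposite BC is not acute, so the smallest enclosing circle has BC as diameter.
Centre = midpoint of BC = (0, 1), r² = 80/4 = 20.
Diameter = 2r = 2√20 ≈ 8.94.

8.94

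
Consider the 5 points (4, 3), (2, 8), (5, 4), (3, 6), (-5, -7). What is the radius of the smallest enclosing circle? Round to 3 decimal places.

By Welzl's lemma the MEC is supported by two points (diametrically opposite) or three points (on a circumcircle).
The farthest pair is (2, 8)–(-5, -7) with squared distance 274. The circle on this segment as diameter has centre (-1.5, 0.5) and r² = 274/4 = 68.5.
Check (4, 3): distance² to centre = 36.5 ≤ 68.5, so it lies inside.
All remaining points lie in this disk, and no smaller disk contains both endpoints, so this is the minimum enclosing circle.
r = √(68.5) ≈ 8.276.

8.276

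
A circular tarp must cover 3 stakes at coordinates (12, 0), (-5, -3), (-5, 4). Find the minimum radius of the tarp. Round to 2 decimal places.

Call the three points A, B, C in the order given.
Side lengths²: AB² = 298, AC² = 305, BC² = 49.
Since AC² = 305 < 298 + 49 = 347, the triangle is acute, so the smallest enclosing circle is the circumcircle.
Circumcentre = (107/34, 0.5), r² = 45445/578.
r = √(45445/578) ≈ 8.87.

8.87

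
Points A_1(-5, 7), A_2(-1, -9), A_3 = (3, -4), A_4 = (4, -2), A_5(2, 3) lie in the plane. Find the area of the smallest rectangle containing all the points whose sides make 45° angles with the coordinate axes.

150

In coordinates u = x + y, v = x − y the rectangle is axis-aligned; the map (x,y)→(u,v) scales areas by 2.
u-values: 2, -10, -1, 2, 5; range = 5 − (-10) = 15.
v-values: -12, 8, 7, 6, -1; range = 8 − (-12) = 20.
Area = (15 × 20) / 2 = 150.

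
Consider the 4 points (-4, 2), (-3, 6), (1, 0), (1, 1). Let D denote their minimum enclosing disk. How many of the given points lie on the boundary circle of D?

2

The farthest pair is (-3, 6)–(1, 0) with squared distance 52. The circle on this segment as diameter has centre (-1, 3) and r² = 52/4 = 13.
Check (-4, 2): distance² to centre = 10 ≤ 13, so it lies inside.
All remaining points lie in this disk, and no smaller disk contains both endpoints, so this is the minimum enclosing circle.
The points at distance exactly r from the centre are (-3, 6), (1, 0) — 2 points.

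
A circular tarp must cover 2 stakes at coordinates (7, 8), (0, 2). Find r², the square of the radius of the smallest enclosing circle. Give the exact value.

21.25

The smallest circle enclosing two points has them as diameter endpoints.
Centre = midpoint = (3.5, 5); r² = |(7, 8)−(0, 2)|²/4 = 85/4 = 21.25.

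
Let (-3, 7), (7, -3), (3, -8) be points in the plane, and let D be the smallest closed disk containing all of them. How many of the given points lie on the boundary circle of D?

Call the three points A, B, C in the order given.
Side lengths²: AB² = 200, AC² = 261, BC² = 41.
Since AC² = 261 ≥ 200 + 41 = 241, the angle opposite AC is not acute, so the smallest enclosing circle has AC as diameter.
Centre = midpoint of AC = (0, -0.5), r² = 261/4 = 65.25.
The points at distance exactly r from the centre are (-3, 7), (3, -8) — 2 points.

2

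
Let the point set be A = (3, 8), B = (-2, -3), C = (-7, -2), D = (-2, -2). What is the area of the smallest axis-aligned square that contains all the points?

121

The bounding box has width 10 and height 11.
An axis-aligned square enclosing the set must have side ≥ max(width, height).
So the minimum side is max(10, 11) = 11.
Area = 11² = 121.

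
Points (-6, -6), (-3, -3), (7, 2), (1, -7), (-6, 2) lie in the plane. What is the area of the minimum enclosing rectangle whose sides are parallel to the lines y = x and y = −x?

168

In coordinates u = x + y, v = x − y the rectangle is axis-aligned; the map (x,y)→(u,v) scales areas by 2.
u-values: -12, -6, 9, -6, -4; range = 9 − (-12) = 21.
v-values: 0, 0, 5, 8, -8; range = 8 − (-8) = 16.
Area = (21 × 16) / 2 = 168.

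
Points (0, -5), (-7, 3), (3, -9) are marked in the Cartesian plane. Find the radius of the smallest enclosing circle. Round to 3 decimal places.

7.810

Call the three points A, B, C in the order given.
Side lengths²: AB² = 113, AC² = 25, BC² = 244.
Since BC² = 244 ≥ 113 + 25 = 138, the angle opposite BC is not acute, so the smallest enclosing circle has BC as diameter.
Centre = midpoint of BC = (-2, -3), r² = 244/4 = 61.
r = √61 ≈ 7.810.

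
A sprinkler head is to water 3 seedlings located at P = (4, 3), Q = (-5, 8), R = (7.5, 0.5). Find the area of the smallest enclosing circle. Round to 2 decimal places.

166.90

Side lengths²: PQ² = 106, PR² = 18.5, QR² = 212.5.
Since QR² = 212.5 ≥ 106 + 18.5 = 124.5, the angle opposite QR is not acute, so the smallest enclosing circle has QR as diameter.
Centre = midpoint of QR = (1.25, 4.25), r² = 212.5/4 = 53.125.
Area = π·r² = π·53.125 ≈ 166.90.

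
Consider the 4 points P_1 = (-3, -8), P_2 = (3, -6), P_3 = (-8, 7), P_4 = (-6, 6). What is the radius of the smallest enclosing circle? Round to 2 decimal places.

The minimum enclosing circle of a finite set is fixed by two of the points (as a diameter) or three (as a circumcircle).
The farthest pair is P_2–P_3 with squared distance 290. The circle on this segment as diameter has centre (-2.5, 0.5) and r² = 290/4 = 72.5.
Check P_1: distance² to centre = 72.5 ≤ 72.5, so it lies inside.
All remaining points lie in this disk, and no smaller disk contains both endpoints, so this is the minimum enclosing circle.
r = √(72.5) ≈ 8.51.

8.51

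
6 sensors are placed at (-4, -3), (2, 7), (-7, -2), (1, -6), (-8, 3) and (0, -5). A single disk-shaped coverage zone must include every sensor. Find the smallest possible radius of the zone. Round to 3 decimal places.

By Welzl's lemma the MEC is supported by two points (diametrically opposite) or three points (on a circumcircle).
The minimum enclosing circle is determined by three boundary points: (2, 7), (1, -6), (-8, 3).
Their circumcentre is (-9/7, 5/7) with r² = 2465/49.
The farthest remaining point (-7, -2) is at distance² 1961/49 ≤ 2465/49.
r = √(2465/49) ≈ 7.093.

7.093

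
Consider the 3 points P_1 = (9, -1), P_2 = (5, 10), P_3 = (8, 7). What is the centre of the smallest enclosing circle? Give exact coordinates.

(7, 4.5)

Side lengths²: P_1P_2² = 137, P_1P_3² = 65, P_2P_3² = 18.
Since P_1P_2² = 137 ≥ 65 + 18 = 83, the angle opposite P_1P_2 is not acute, so the smallest enclosing circle has P_1P_2 as diameter.
Centre = midpoint of P_1P_2 = (7, 4.5), r² = 137/4 = 34.25.
Centre = (7, 4.5).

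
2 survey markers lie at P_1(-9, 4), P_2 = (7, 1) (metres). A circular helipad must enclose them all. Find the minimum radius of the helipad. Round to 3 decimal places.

The smallest circle enclosing two points has them as diameter endpoints.
Centre = midpoint = (-1, 2.5); r² = |P_1P_2|²/4 = 265/4 = 66.25.
r = √(66.25) ≈ 8.139.

8.139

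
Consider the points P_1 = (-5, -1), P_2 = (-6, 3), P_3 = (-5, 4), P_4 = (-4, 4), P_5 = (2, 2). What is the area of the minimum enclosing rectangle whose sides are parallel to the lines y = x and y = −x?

45

In coordinates u = x + y, v = x − y the rectangle is axis-aligned; the map (x,y)→(u,v) scales areas by 2.
u-values: -6, -3, -1, 0, 4; range = 4 − (-6) = 10.
v-values: -4, -9, -9, -8, 0; range = 0 − (-9) = 9.
Area = (10 × 9) / 2 = 45.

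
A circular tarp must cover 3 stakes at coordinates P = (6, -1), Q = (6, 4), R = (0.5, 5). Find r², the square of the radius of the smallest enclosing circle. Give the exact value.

16.5625

Side lengths²: PQ² = 25, PR² = 66.25, QR² = 31.25.
Since PR² = 66.25 ≥ 31.25 + 25 = 56.25, the angle opposite PR is not acute, so the smallest enclosing circle has PR as diameter.
Centre = midpoint of PR = (3.25, 2), r² = 66.25/4 = 16.5625.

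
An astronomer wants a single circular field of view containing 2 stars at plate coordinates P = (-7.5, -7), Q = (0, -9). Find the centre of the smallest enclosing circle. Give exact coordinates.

(-3.75, -8)

The smallest circle enclosing two points has them as diameter endpoints.
Centre = midpoint = (-3.75, -8); r² = |PQ|²/4 = 60.25/4 = 15.0625.
Centre = (-3.75, -8).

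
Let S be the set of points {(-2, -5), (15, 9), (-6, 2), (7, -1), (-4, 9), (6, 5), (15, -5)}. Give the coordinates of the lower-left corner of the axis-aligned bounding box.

x-range [-6, 15], y-range [-5, 9].
The lower-left corner is (-6, -5).

(-6, -5)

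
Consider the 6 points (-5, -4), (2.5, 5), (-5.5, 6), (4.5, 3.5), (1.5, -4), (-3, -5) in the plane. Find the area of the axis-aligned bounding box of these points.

110

x ranges over [-5.5, 4.5], width 10.
y ranges over [-5, 6], height 11.
Area = 10 × 11 = 110.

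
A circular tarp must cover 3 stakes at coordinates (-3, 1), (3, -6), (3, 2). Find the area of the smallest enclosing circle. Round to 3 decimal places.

Call the three points A, B, C in the order given.
Side lengths²: AB² = 85, AC² = 37, BC² = 64.
Since AB² = 85 < 64 + 37 = 101, the triangle is acute, so the smallest enclosing circle is the circumcircle.
Circumcentre = (7/12, -2), r² = 3145/144.
Area = π·r² = π·3145/144 ≈ 68.613.

68.613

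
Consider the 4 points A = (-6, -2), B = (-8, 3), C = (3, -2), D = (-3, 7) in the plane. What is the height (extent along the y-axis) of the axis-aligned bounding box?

9

max y = 7, min y = -2, so height = 9.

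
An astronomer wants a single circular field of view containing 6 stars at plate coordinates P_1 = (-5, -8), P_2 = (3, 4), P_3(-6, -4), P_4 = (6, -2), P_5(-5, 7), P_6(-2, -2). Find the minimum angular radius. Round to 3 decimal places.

8.095

The minimum enclosing circle of a finite set is fixed by two of the points (as a diameter) or three (as a circumcircle).
The minimum enclosing circle is determined by three boundary points: P_1, P_4, P_5.
Their circumcentre is (-43/22, -0.5) with r² = 15857/242.
The farthest remaining point P_2 is at distance² 10841/242 ≤ 15857/242.
r = √(15857/242) ≈ 8.095.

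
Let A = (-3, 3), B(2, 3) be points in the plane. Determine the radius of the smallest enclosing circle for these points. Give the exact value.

The smallest circle enclosing two points has them as diameter endpoints.
Centre = midpoint = (-0.5, 3); r² = |AB|²/4 = 25/4 = 6.25.
r = √(6.25) = 2.5.

2.5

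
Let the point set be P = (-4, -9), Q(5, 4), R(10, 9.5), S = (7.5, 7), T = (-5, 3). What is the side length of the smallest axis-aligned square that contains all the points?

The bounding box has width 15 and height 18.5.
An axis-aligned square enclosing the set must have side ≥ max(width, height).
So the minimum side is max(15, 18.5) = 18.5.

18.5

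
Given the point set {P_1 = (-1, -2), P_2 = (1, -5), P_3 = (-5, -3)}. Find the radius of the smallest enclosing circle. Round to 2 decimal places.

Side lengths²: P_1P_2² = 13, P_1P_3² = 17, P_2P_3² = 40.
Since P_2P_3² = 40 ≥ 17 + 13 = 30, the angle opposite P_2P_3 is not acute, so the smallest enclosing circle has P_2P_3 as diameter.
Centre = midpoint of P_2P_3 = (-2, -4), r² = 40/4 = 10.
r = √10 ≈ 3.16.

3.16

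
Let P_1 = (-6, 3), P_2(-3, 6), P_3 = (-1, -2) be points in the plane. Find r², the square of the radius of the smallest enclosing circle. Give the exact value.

Side lengths²: P_1P_2² = 18, P_1P_3² = 50, P_2P_3² = 68.
Since P_2P_3² = 68 ≥ 50 + 18 = 68, the angle opposite P_2P_3 is not acute, so the smallest enclosing circle has P_2P_3 as diameter.
Centre = midpoint of P_2P_3 = (-2, 2), r² = 68/4 = 17.

17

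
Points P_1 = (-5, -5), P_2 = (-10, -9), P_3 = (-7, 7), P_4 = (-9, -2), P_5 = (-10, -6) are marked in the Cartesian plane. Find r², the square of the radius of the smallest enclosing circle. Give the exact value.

66.25

A smallest enclosing disk is always determined by at most three of the input points on its boundary.
The farthest pair is P_2–P_3 with squared distance 265. The circle on this segment as diameter has centre (-8.5, -1) and r² = 265/4 = 66.25.
Check P_1: distance² to centre = 28.25 ≤ 66.25, so it lies inside.
All remaining points lie in this disk, and no smaller disk contains both endpoints, so this is the minimum enclosing circle.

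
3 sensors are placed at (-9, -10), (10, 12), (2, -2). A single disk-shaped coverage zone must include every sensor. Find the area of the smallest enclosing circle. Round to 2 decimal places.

Call the three points A, B, C in the order given.
Side lengths²: AB² = 845, AC² = 185, BC² = 260.
Since AB² = 845 ≥ 260 + 185 = 445, the angle opposite AB is not acute, so the smallest enclosing circle has AB as diameter.
Centre = midpoint of AB = (0.5, 1), r² = 845/4 = 211.25.
Area = π·r² = π·211.25 ≈ 663.66.

663.66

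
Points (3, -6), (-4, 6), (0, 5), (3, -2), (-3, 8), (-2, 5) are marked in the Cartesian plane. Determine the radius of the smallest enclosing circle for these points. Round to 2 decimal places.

7.62

A smallest enclosing disk is always determined by at most three of the input points on its boundary.
The farthest pair is (3, -6)–(-3, 8) with squared distance 232. The circle on this segment as diameter has centre (0, 1) and r² = 232/4 = 58.
Check (-4, 6): distance² to centre = 41 ≤ 58, so it lies inside.
All remaining points lie in this disk, and no smaller disk contains both endpoints, so this is the minimum enclosing circle.
r = √58 ≈ 7.62.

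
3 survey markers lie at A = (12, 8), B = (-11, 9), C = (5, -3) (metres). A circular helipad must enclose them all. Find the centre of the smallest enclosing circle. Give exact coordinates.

Side lengths²: AB² = 530, AC² = 170, BC² = 400.
Since AB² = 530 < 400 + 170 = 570, the triangle is acute, so the smallest enclosing circle is the circumcircle.
Circumcentre = (6/13, 99/13), r² = 22525/169.
Centre = (6/13, 99/13).

(6/13, 99/13)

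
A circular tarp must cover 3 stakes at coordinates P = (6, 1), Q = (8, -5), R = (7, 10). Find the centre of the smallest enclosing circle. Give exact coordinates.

Side lengths²: PQ² = 40, PR² = 82, QR² = 226.
Since QR² = 226 ≥ 82 + 40 = 122, the angle opposite QR is not acute, so the smallest enclosing circle has QR as diameter.
Centre = midpoint of QR = (7.5, 2.5), r² = 226/4 = 56.5.
Centre = (7.5, 2.5).

(7.5, 2.5)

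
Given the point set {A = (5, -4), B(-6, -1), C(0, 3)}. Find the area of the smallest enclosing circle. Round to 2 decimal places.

102.10

Side lengths²: AB² = 130, AC² = 74, BC² = 52.
Since AB² = 130 ≥ 74 + 52 = 126, the angle opposite AB is not acute, so the smallest enclosing circle has AB as diameter.
Centre = midpoint of AB = (-0.5, -2.5), r² = 130/4 = 32.5.
Area = π·r² = π·32.5 ≈ 102.10.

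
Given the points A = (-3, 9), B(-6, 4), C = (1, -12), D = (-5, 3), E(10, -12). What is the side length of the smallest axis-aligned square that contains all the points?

The bounding box has width 16 and height 21.
An axis-aligned square enclosing the set must have side ≥ max(width, height).
So the minimum side is max(16, 21) = 21.

21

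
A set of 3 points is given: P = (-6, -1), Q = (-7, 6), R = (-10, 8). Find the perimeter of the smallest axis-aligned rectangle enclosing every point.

26

Width = max x − min x = -6 − (-10) = 4.
Height = max y − min y = 8 − (-1) = 9.
Perimeter = 2(4 + 9) = 26.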